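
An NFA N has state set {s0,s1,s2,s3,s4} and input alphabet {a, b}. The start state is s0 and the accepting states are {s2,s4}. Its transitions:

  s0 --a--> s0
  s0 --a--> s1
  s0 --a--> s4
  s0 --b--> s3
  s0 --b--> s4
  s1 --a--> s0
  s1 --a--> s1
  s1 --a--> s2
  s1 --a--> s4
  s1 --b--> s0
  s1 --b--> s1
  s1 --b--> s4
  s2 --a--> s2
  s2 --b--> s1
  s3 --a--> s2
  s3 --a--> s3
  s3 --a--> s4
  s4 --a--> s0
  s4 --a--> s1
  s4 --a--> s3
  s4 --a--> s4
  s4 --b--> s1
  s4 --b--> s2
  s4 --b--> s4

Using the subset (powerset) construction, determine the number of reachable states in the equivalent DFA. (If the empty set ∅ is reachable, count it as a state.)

6

Start state of the DFA: {s0}.
{s0} --a--> {s0,s1,s4}  [new]
{s0} --b--> {s3,s4}  [new]
{s0,s1,s4} --a--> {s0,s1,s2,s3,s4}  [new]
{s0,s1,s4} --b--> {s0,s1,s2,s3,s4}  [seen]
{s3,s4} --a--> {s0,s1,s2,s3,s4}  [seen]
{s3,s4} --b--> {s1,s2,s4}  [new]
{s0,s1,s2,s3,s4} --a--> {s0,s1,s2,s3,s4}  [seen]
{s0,s1,s2,s3,s4} --b--> {s0,s1,s2,s3,s4}  [seen]
{s1,s2,s4} --a--> {s0,s1,s2,s3,s4}  [seen]
{s1,s2,s4} --b--> {s0,s1,s2,s4}  [new]
{s0,s1,s2,s4} --a--> {s0,s1,s2,s3,s4}  [seen]
{s0,s1,s2,s4} --b--> {s0,s1,s2,s3,s4}  [seen]
Reachable DFA states: {s0}, {s0,s1,s4}, {s3,s4}, {s0,s1,s2,s3,s4}, {s1,s2,s4}, {s0,s1,s2,s4}.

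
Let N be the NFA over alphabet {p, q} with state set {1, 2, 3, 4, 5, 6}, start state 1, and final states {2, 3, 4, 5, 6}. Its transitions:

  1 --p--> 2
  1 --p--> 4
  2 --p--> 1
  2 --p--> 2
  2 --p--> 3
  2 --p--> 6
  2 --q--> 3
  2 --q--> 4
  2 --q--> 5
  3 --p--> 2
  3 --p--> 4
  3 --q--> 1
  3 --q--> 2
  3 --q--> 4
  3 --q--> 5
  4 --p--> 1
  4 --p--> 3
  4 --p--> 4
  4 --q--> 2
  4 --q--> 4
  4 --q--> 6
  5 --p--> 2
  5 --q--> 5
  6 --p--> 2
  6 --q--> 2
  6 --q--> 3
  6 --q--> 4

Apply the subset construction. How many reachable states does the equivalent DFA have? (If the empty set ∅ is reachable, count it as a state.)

6

Start state of the DFA: {1}.
{1} --p--> {2, 4}  [new]
{1} --q--> ∅  [new]
{2, 4} --p--> {1, 2, 3, 4, 6}  [new]
{2, 4} --q--> {2, 3, 4, 5, 6}  [new]
∅ --p--> ∅  [seen]
∅ --q--> ∅  [seen]
{1, 2, 3, 4, 6} --p--> {1, 2, 3, 4, 6}  [seen]
{1, 2, 3, 4, 6} --q--> {1, 2, 3, 4, 5, 6}  [new]
{2, 3, 4, 5, 6} --p--> {1, 2, 3, 4, 6}  [seen]
{2, 3, 4, 5, 6} --q--> {1, 2, 3, 4, 5, 6}  [seen]
{1, 2, 3, 4, 5, 6} --p--> {1, 2, 3, 4, 6}  [seen]
{1, 2, 3, 4, 5, 6} --q--> {1, 2, 3, 4, 5, 6}  [seen]
Reachable DFA states: {1}, {2, 4}, ∅, {1, 2, 3, 4, 6}, {2, 3, 4, 5, 6}, {1, 2, 3, 4, 5, 6}.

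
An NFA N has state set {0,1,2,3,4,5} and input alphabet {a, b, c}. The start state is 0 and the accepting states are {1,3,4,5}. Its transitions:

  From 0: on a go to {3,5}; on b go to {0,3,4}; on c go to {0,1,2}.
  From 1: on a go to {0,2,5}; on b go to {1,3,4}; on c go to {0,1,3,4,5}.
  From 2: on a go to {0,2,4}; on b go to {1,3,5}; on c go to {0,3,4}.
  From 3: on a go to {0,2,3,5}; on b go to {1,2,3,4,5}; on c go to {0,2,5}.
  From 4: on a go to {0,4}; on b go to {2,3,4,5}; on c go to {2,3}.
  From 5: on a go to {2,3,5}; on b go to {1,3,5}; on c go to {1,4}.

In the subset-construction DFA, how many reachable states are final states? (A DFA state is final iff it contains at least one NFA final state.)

10

Start state of the DFA: {0}.
{0} --a--> {3,5}  [new]
{0} --b--> {0,3,4}  [new]
{0} --c--> {0,1,2}  [new]
{3,5} --a--> {0,2,3,5}  [new]
{3,5} --b--> {1,2,3,4,5}  [new]
{3,5} --c--> {0,1,2,4,5}  [new]
{0,3,4} --a--> {0,2,3,4,5}  [new]
{0,3,4} --b--> {0,1,2,3,4,5}  [new]
{0,3,4} --c--> {0,1,2,3,5}  [new]
{0,1,2} --a--> {0,2,3,4,5}  [seen]
{0,1,2} --b--> {0,1,3,4,5}  [new]
{0,1,2} --c--> {0,1,2,3,4,5}  [seen]
{0,2,3,5} --a--> {0,2,3,4,5}  [seen]
{0,2,3,5} --b--> {0,1,2,3,4,5}  [seen]
{0,2,3,5} --c--> {0,1,2,3,4,5}  [seen]
{1,2,3,4,5} --a--> {0,2,3,4,5}  [seen]
{1,2,3,4,5} --b--> {1,2,3,4,5}  [seen]
{1,2,3,4,5} --c--> {0,1,2,3,4,5}  [seen]
{0,1,2,4,5} --a--> {0,2,3,4,5}  [seen]
{0,1,2,4,5} --b--> {0,1,2,3,4,5}  [seen]
{0,1,2,4,5} --c--> {0,1,2,3,4,5}  [seen]
{0,2,3,4,5} --a--> {0,2,3,4,5}  [seen]
{0,2,3,4,5} --b--> {0,1,2,3,4,5}  [seen]
{0,2,3,4,5} --c--> {0,1,2,3,4,5}  [seen]
{0,1,2,3,4,5} --a--> {0,2,3,4,5}  [seen]
{0,1,2,3,4,5} --b--> {0,1,2,3,4,5}  [seen]
{0,1,2,3,4,5} --c--> {0,1,2,3,4,5}  [seen]
{0,1,2,3,5} --a--> {0,2,3,4,5}  [seen]
{0,1,2,3,5} --b--> {0,1,2,3,4,5}  [seen]
{0,1,2,3,5} --c--> {0,1,2,3,4,5}  [seen]
{0,1,3,4,5} --a--> {0,2,3,4,5}  [seen]
{0,1,3,4,5} --b--> {0,1,2,3,4,5}  [seen]
{0,1,3,4,5} --c--> {0,1,2,3,4,5}  [seen]
Reachable DFA states: {0}, {3,5}, {0,3,4}, {0,1,2}, {0,2,3,5}, {1,2,3,4,5}, {0,1,2,4,5}, {0,2,3,4,5}, {0,1,2,3,4,5}, {0,1,2,3,5}, {0,1,3,4,5}.
Accepting DFA states (contain an NFA accepting state): {3,5}, {0,3,4}, {0,1,2}, {0,2,3,5}, {1,2,3,4,5}, {0,1,2,4,5}, {0,2,3,4,5}, {0,1,2,3,4,5}, {0,1,2,3,5}, {0,1,3,4,5}.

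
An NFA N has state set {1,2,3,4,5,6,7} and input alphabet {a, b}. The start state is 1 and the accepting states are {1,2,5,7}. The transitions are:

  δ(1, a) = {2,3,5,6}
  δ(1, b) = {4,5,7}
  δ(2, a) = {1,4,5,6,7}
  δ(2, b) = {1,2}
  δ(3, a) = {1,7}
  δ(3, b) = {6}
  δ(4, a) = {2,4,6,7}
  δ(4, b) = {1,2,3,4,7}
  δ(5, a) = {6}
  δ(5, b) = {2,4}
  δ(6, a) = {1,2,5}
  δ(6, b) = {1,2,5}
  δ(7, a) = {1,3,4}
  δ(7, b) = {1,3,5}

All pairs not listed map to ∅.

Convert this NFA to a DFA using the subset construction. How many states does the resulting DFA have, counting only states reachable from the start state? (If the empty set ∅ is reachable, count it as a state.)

8

Start state of the DFA: {1}.
{1} --a--> {2,3,5,6}  [new]
{1} --b--> {4,5,7}  [new]
{2,3,5,6} --a--> {1,2,4,5,6,7}  [new]
{2,3,5,6} --b--> {1,2,4,5,6}  [new]
{4,5,7} --a--> {1,2,3,4,6,7}  [new]
{4,5,7} --b--> {1,2,3,4,5,7}  [new]
{1,2,4,5,6,7} --a--> {1,2,3,4,5,6,7}  [new]
{1,2,4,5,6,7} --b--> {1,2,3,4,5,7}  [seen]
{1,2,4,5,6} --a--> {1,2,3,4,5,6,7}  [seen]
{1,2,4,5,6} --b--> {1,2,3,4,5,7}  [seen]
{1,2,3,4,6,7} --a--> {1,2,3,4,5,6,7}  [seen]
{1,2,3,4,6,7} --b--> {1,2,3,4,5,6,7}  [seen]
{1,2,3,4,5,7} --a--> {1,2,3,4,5,6,7}  [seen]
{1,2,3,4,5,7} --b--> {1,2,3,4,5,6,7}  [seen]
{1,2,3,4,5,6,7} --a--> {1,2,3,4,5,6,7}  [seen]
{1,2,3,4,5,6,7} --b--> {1,2,3,4,5,6,7}  [seen]
Reachable DFA states: {1}, {2,3,5,6}, {4,5,7}, {1,2,4,5,6,7}, {1,2,4,5,6}, {1,2,3,4,6,7}, {1,2,3,4,5,7}, {1,2,3,4,5,6,7}.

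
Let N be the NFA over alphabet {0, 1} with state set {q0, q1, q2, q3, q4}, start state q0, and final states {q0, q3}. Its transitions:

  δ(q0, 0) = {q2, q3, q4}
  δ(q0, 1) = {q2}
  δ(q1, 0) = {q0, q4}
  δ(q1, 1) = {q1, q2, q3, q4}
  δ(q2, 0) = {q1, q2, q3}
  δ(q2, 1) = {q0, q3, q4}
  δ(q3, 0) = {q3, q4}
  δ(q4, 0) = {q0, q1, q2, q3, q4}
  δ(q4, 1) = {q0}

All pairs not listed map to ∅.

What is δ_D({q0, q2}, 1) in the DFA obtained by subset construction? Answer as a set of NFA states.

δ(q0,1) = {q2}; δ(q2,1) = {q0, q3, q4}.
Union: {q0, q2, q3, q4}.

{q0, q2, q3, q4}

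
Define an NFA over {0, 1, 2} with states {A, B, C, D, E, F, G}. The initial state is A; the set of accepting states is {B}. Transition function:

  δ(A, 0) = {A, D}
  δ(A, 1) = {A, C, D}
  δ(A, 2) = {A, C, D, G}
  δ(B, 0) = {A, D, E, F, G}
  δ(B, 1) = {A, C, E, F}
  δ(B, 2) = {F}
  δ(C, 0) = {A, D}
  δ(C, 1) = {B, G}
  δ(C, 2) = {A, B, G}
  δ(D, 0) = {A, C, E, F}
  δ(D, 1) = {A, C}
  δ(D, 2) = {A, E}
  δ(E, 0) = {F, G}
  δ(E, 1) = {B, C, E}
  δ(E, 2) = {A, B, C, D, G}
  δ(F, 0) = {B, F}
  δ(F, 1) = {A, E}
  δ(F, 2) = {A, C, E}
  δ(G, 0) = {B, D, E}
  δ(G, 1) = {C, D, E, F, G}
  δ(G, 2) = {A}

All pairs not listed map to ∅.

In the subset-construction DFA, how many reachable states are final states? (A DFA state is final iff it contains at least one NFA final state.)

4

Start state of the DFA: {A}.
{A} --0--> {A, D}  [new]
{A} --1--> {A, C, D}  [new]
{A} --2--> {A, C, D, G}  [new]
{A, D} --0--> {A, C, D, E, F}  [new]
{A, D} --1--> {A, C, D}  [seen]
{A, D} --2--> {A, C, D, E, G}  [new]
{A, C, D} --0--> {A, C, D, E, F}  [seen]
{A, C, D} --1--> {A, B, C, D, G}  [new]
{A, C, D} --2--> {A, B, C, D, E, G}  [new]
{A, C, D, G} --0--> {A, B, C, D, E, F}  [new]
{A, C, D, G} --1--> {A, B, C, D, E, F, G}  [new]
{A, C, D, G} --2--> {A, B, C, D, E, G}  [seen]
{A, C, D, E, F} --0--> {A, B, C, D, E, F, G}  [seen]
{A, C, D, E, F} --1--> {A, B, C, D, E, G}  [seen]
{A, C, D, E, F} --2--> {A, B, C, D, E, G}  [seen]
{A, C, D, E, G} --0--> {A, B, C, D, E, F, G}  [seen]
{A, C, D, E, G} --1--> {A, B, C, D, E, F, G}  [seen]
{A, C, D, E, G} --2--> {A, B, C, D, E, G}  [seen]
{A, B, C, D, G} --0--> {A, B, C, D, E, F, G}  [seen]
{A, B, C, D, G} --1--> {A, B, C, D, E, F, G}  [seen]
{A, B, C, D, G} --2--> {A, B, C, D, E, F, G}  [seen]
{A, B, C, D, E, G} --0--> {A, B, C, D, E, F, G}  [seen]
{A, B, C, D, E, G} --1--> {A, B, C, D, E, F, G}  [seen]
{A, B, C, D, E, G} --2--> {A, B, C, D, E, F, G}  [seen]
{A, B, C, D, E, F} --0--> {A, B, C, D, E, F, G}  [seen]
{A, B, C, D, E, F} --1--> {A, B, C, D, E, F, G}  [seen]
{A, B, C, D, E, F} --2--> {A, B, C, D, E, F, G}  [seen]
{A, B, C, D, E, F, G} --0--> {A, B, C, D, E, F, G}  [seen]
{A, B, C, D, E, F, G} --1--> {A, B, C, D, E, F, G}  [seen]
{A, B, C, D, E, F, G} --2--> {A, B, C, D, E, F, G}  [seen]
Reachable DFA states: {A}, {A, D}, {A, C, D}, {A, C, D, G}, {A, C, D, E, F}, {A, C, D, E, G}, {A, B, C, D, G}, {A, B, C, D, E, G}, {A, B, C, D, E, F}, {A, B, C, D, E, F, G}.
Accepting DFA states (contain an NFA accepting state): {A, B, C, D, G}, {A, B, C, D, E, G}, {A, B, C, D, E, F}, {A, B, C, D, E, F, G}.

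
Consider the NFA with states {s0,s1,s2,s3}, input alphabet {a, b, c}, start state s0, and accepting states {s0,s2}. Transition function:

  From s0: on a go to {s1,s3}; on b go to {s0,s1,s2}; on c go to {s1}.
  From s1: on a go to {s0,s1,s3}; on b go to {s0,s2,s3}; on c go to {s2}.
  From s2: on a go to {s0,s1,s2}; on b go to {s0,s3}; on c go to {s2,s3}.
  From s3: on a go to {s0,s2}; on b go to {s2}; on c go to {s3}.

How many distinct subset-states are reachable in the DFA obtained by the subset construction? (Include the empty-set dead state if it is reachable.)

Start state of the DFA: {s0}.
{s0} --a--> {s1,s3}  [new]
{s0} --b--> {s0,s1,s2}  [new]
{s0} --c--> {s1}  [new]
{s1,s3} --a--> {s0,s1,s2,s3}  [new]
{s1,s3} --b--> {s0,s2,s3}  [new]
{s1,s3} --c--> {s2,s3}  [new]
{s0,s1,s2} --a--> {s0,s1,s2,s3}  [seen]
{s0,s1,s2} --b--> {s0,s1,s2,s3}  [seen]
{s0,s1,s2} --c--> {s1,s2,s3}  [new]
{s1} --a--> {s0,s1,s3}  [new]
{s1} --b--> {s0,s2,s3}  [seen]
{s1} --c--> {s2}  [new]
{s0,s1,s2,s3} --a--> {s0,s1,s2,s3}  [seen]
{s0,s1,s2,s3} --b--> {s0,s1,s2,s3}  [seen]
{s0,s1,s2,s3} --c--> {s1,s2,s3}  [seen]
{s0,s2,s3} --a--> {s0,s1,s2,s3}  [seen]
{s0,s2,s3} --b--> {s0,s1,s2,s3}  [seen]
{s0,s2,s3} --c--> {s1,s2,s3}  [seen]
{s2,s3} --a--> {s0,s1,s2}  [seen]
{s2,s3} --b--> {s0,s2,s3}  [seen]
{s2,s3} --c--> {s2,s3}  [seen]
{s1,s2,s3} --a--> {s0,s1,s2,s3}  [seen]
{s1,s2,s3} --b--> {s0,s2,s3}  [seen]
{s1,s2,s3} --c--> {s2,s3}  [seen]
{s0,s1,s3} --a--> {s0,s1,s2,s3}  [seen]
{s0,s1,s3} --b--> {s0,s1,s2,s3}  [seen]
{s0,s1,s3} --c--> {s1,s2,s3}  [seen]
{s2} --a--> {s0,s1,s2}  [seen]
{s2} --b--> {s0,s3}  [new]
{s2} --c--> {s2,s3}  [seen]
{s0,s3} --a--> {s0,s1,s2,s3}  [seen]
{s0,s3} --b--> {s0,s1,s2}  [seen]
{s0,s3} --c--> {s1,s3}  [seen]
Reachable DFA states: {s0}, {s1,s3}, {s0,s1,s2}, {s1}, {s0,s1,s2,s3}, {s0,s2,s3}, {s2,s3}, {s1,s2,s3}, {s0,s1,s3}, {s2}, {s0,s3}.

11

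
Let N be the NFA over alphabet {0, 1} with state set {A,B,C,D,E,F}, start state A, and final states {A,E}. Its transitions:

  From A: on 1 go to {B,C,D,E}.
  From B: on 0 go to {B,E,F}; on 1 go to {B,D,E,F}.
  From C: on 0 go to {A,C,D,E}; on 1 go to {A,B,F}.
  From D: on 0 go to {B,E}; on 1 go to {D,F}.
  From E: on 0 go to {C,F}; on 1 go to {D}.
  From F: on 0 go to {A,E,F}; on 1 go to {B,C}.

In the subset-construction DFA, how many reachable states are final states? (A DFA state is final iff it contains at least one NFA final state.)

6

Start state of the DFA: {A}.
{A} --0--> ∅  [new]
{A} --1--> {B,C,D,E}  [new]
∅ --0--> ∅  [seen]
∅ --1--> ∅  [seen]
{B,C,D,E} --0--> {A,B,C,D,E,F}  [new]
{B,C,D,E} --1--> {A,B,D,E,F}  [new]
{A,B,C,D,E,F} --0--> {A,B,C,D,E,F}  [seen]
{A,B,C,D,E,F} --1--> {A,B,C,D,E,F}  [seen]
{A,B,D,E,F} --0--> {A,B,C,E,F}  [new]
{A,B,D,E,F} --1--> {B,C,D,E,F}  [new]
{A,B,C,E,F} --0--> {A,B,C,D,E,F}  [seen]
{A,B,C,E,F} --1--> {A,B,C,D,E,F}  [seen]
{B,C,D,E,F} --0--> {A,B,C,D,E,F}  [seen]
{B,C,D,E,F} --1--> {A,B,C,D,E,F}  [seen]
Reachable DFA states: {A}, ∅, {B,C,D,E}, {A,B,C,D,E,F}, {A,B,D,E,F}, {A,B,C,E,F}, {B,C,D,E,F}.
Accepting DFA states (contain an NFA accepting state): {A}, {B,C,D,E}, {A,B,C,D,E,F}, {A,B,D,E,F}, {A,B,C,E,F}, {B,C,D,E,F}.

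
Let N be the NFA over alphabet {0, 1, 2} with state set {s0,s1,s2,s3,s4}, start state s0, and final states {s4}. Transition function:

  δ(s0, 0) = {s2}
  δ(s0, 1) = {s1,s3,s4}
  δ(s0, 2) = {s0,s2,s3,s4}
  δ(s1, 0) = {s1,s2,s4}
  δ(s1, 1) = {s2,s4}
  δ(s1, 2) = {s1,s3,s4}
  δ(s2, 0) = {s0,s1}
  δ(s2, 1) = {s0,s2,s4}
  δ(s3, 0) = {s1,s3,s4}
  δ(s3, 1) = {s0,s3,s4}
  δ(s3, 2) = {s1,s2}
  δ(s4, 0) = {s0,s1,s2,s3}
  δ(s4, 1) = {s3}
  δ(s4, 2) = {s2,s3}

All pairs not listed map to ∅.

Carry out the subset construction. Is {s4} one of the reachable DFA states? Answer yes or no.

no

Start state of the DFA: {s0}.
{s0} --0--> {s2}  [new]
{s0} --1--> {s1,s3,s4}  [new]
{s0} --2--> {s0,s2,s3,s4}  [new]
{s2} --0--> {s0,s1}  [new]
{s2} --1--> {s0,s2,s4}  [new]
{s2} --2--> ∅  [new]
{s1,s3,s4} --0--> {s0,s1,s2,s3,s4}  [new]
{s1,s3,s4} --1--> {s0,s2,s3,s4}  [seen]
{s1,s3,s4} --2--> {s1,s2,s3,s4}  [new]
{s0,s2,s3,s4} --0--> {s0,s1,s2,s3,s4}  [seen]
{s0,s2,s3,s4} --1--> {s0,s1,s2,s3,s4}  [seen]
{s0,s2,s3,s4} --2--> {s0,s1,s2,s3,s4}  [seen]
{s0,s1} --0--> {s1,s2,s4}  [new]
{s0,s1} --1--> {s1,s2,s3,s4}  [seen]
{s0,s1} --2--> {s0,s1,s2,s3,s4}  [seen]
{s0,s2,s4} --0--> {s0,s1,s2,s3}  [new]
{s0,s2,s4} --1--> {s0,s1,s2,s3,s4}  [seen]
{s0,s2,s4} --2--> {s0,s2,s3,s4}  [seen]
∅ --0--> ∅  [seen]
∅ --1--> ∅  [seen]
∅ --2--> ∅  [seen]
{s0,s1,s2,s3,s4} --0--> {s0,s1,s2,s3,s4}  [seen]
{s0,s1,s2,s3,s4} --1--> {s0,s1,s2,s3,s4}  [seen]
{s0,s1,s2,s3,s4} --2--> {s0,s1,s2,s3,s4}  [seen]
{s1,s2,s3,s4} --0--> {s0,s1,s2,s3,s4}  [seen]
{s1,s2,s3,s4} --1--> {s0,s2,s3,s4}  [seen]
{s1,s2,s3,s4} --2--> {s1,s2,s3,s4}  [seen]
{s1,s2,s4} --0--> {s0,s1,s2,s3,s4}  [seen]
{s1,s2,s4} --1--> {s0,s2,s3,s4}  [seen]
{s1,s2,s4} --2--> {s1,s2,s3,s4}  [seen]
{s0,s1,s2,s3} --0--> {s0,s1,s2,s3,s4}  [seen]
{s0,s1,s2,s3} --1--> {s0,s1,s2,s3,s4}  [seen]
{s0,s1,s2,s3} --2--> {s0,s1,s2,s3,s4}  [seen]
Reachable DFA states: {s0}, {s2}, {s1,s3,s4}, {s0,s2,s3,s4}, {s0,s1}, {s0,s2,s4}, ∅, {s0,s1,s2,s3,s4}, {s1,s2,s3,s4}, {s1,s2,s4}, {s0,s1,s2,s3}.
{s4} is not among them.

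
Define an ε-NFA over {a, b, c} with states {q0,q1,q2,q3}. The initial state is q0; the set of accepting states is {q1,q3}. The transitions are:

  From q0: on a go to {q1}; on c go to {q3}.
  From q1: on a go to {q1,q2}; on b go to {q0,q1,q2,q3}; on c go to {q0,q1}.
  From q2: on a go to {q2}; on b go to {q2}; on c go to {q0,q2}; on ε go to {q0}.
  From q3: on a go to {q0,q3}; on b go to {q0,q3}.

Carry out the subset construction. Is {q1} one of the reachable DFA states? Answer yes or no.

yes

Start state of the DFA: {q0} (ε-closure of the NFA start).
{q0} --a--> {q1}  [new]
{q0} --b--> ∅  [new]
{q0} --c--> {q3}  [new]
{q1} --a--> {q0,q1,q2}  [new]
{q1} --b--> {q0,q1,q2,q3}  [new]
{q1} --c--> {q0,q1}  [new]
∅ --a--> ∅  [seen]
∅ --b--> ∅  [seen]
∅ --c--> ∅  [seen]
{q3} --a--> {q0,q3}  [new]
{q3} --b--> {q0,q3}  [seen]
{q3} --c--> ∅  [seen]
{q0,q1,q2} --a--> {q0,q1,q2}  [seen]
{q0,q1,q2} --b--> {q0,q1,q2,q3}  [seen]
{q0,q1,q2} --c--> {q0,q1,q2,q3}  [seen]
{q0,q1,q2,q3} --a--> {q0,q1,q2,q3}  [seen]
{q0,q1,q2,q3} --b--> {q0,q1,q2,q3}  [seen]
{q0,q1,q2,q3} --c--> {q0,q1,q2,q3}  [seen]
{q0,q1} --a--> {q0,q1,q2}  [seen]
{q0,q1} --b--> {q0,q1,q2,q3}  [seen]
{q0,q1} --c--> {q0,q1,q3}  [new]
{q0,q3} --a--> {q0,q1,q3}  [seen]
{q0,q3} --b--> {q0,q3}  [seen]
{q0,q3} --c--> {q3}  [seen]
{q0,q1,q3} --a--> {q0,q1,q2,q3}  [seen]
{q0,q1,q3} --b--> {q0,q1,q2,q3}  [seen]
{q0,q1,q3} --c--> {q0,q1,q3}  [seen]
Reachable DFA states: {q0}, {q1}, ∅, {q3}, {q0,q1,q2}, {q0,q1,q2,q3}, {q0,q1}, {q0,q3}, {q0,q1,q3}.
{q1} is among them.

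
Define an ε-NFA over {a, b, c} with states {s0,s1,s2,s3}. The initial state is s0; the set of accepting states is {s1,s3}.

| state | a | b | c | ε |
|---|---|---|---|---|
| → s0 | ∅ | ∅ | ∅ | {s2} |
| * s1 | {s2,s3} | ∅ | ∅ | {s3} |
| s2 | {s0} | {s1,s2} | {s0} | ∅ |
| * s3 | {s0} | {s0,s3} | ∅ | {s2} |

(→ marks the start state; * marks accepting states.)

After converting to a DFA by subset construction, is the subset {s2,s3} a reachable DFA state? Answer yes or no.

Start state of the DFA: {s0,s2} (ε-closure of the NFA start).
{s0,s2} --a--> {s0,s2}  [seen]
{s0,s2} --b--> {s1,s2,s3}  [new]
{s0,s2} --c--> {s0,s2}  [seen]
{s1,s2,s3} --a--> {s0,s2,s3}  [new]
{s1,s2,s3} --b--> {s0,s1,s2,s3}  [new]
{s1,s2,s3} --c--> {s0,s2}  [seen]
{s0,s2,s3} --a--> {s0,s2}  [seen]
{s0,s2,s3} --b--> {s0,s1,s2,s3}  [seen]
{s0,s2,s3} --c--> {s0,s2}  [seen]
{s0,s1,s2,s3} --a--> {s0,s2,s3}  [seen]
{s0,s1,s2,s3} --b--> {s0,s1,s2,s3}  [seen]
{s0,s1,s2,s3} --c--> {s0,s2}  [seen]
Reachable DFA states: {s0,s2}, {s1,s2,s3}, {s0,s2,s3}, {s0,s1,s2,s3}.
{s2,s3} is not among them.

no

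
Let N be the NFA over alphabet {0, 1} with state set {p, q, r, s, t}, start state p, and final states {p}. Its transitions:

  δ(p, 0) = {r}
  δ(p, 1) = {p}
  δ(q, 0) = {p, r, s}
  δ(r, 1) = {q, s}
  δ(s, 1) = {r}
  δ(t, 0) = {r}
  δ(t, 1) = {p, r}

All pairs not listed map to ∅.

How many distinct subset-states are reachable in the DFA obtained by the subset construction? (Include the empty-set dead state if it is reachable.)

6

Start state of the DFA: {p}.
{p} --0--> {r}  [new]
{p} --1--> {p}  [seen]
{r} --0--> ∅  [new]
{r} --1--> {q, s}  [new]
∅ --0--> ∅  [seen]
∅ --1--> ∅  [seen]
{q, s} --0--> {p, r, s}  [new]
{q, s} --1--> {r}  [seen]
{p, r, s} --0--> {r}  [seen]
{p, r, s} --1--> {p, q, r, s}  [new]
{p, q, r, s} --0--> {p, r, s}  [seen]
{p, q, r, s} --1--> {p, q, r, s}  [seen]
Reachable DFA states: {p}, {r}, ∅, {q, s}, {p, r, s}, {p, q, r, s}.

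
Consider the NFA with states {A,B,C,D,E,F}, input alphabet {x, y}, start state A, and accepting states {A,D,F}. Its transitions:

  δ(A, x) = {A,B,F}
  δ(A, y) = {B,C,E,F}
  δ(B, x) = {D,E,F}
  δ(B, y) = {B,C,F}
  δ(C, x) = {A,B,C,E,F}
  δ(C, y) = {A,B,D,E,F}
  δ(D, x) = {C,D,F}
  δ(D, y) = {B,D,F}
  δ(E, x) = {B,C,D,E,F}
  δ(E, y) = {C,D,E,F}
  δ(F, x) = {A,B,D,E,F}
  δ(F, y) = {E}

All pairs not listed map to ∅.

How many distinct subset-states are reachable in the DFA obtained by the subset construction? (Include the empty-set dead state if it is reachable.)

Start state of the DFA: {A}.
{A} --x--> {A,B,F}  [new]
{A} --y--> {B,C,E,F}  [new]
{A,B,F} --x--> {A,B,D,E,F}  [new]
{A,B,F} --y--> {B,C,E,F}  [seen]
{B,C,E,F} --x--> {A,B,C,D,E,F}  [new]
{B,C,E,F} --y--> {A,B,C,D,E,F}  [seen]
{A,B,D,E,F} --x--> {A,B,C,D,E,F}  [seen]
{A,B,D,E,F} --y--> {B,C,D,E,F}  [new]
{A,B,C,D,E,F} --x--> {A,B,C,D,E,F}  [seen]
{A,B,C,D,E,F} --y--> {A,B,C,D,E,F}  [seen]
{B,C,D,E,F} --x--> {A,B,C,D,E,F}  [seen]
{B,C,D,E,F} --y--> {A,B,C,D,E,F}  [seen]
Reachable DFA states: {A}, {A,B,F}, {B,C,E,F}, {A,B,D,E,F}, {A,B,C,D,E,F}, {B,C,D,E,F}.

6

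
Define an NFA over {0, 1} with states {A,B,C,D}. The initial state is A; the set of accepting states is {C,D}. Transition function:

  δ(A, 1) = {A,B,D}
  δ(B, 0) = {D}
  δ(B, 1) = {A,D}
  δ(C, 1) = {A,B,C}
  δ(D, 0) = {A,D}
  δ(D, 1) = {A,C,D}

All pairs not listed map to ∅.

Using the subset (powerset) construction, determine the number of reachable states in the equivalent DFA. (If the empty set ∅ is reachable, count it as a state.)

Start state of the DFA: {A}.
{A} --0--> ∅  [new]
{A} --1--> {A,B,D}  [new]
∅ --0--> ∅  [seen]
∅ --1--> ∅  [seen]
{A,B,D} --0--> {A,D}  [new]
{A,B,D} --1--> {A,B,C,D}  [new]
{A,D} --0--> {A,D}  [seen]
{A,D} --1--> {A,B,C,D}  [seen]
{A,B,C,D} --0--> {A,D}  [seen]
{A,B,C,D} --1--> {A,B,C,D}  [seen]
Reachable DFA states: {A}, ∅, {A,B,D}, {A,D}, {A,B,C,D}.

5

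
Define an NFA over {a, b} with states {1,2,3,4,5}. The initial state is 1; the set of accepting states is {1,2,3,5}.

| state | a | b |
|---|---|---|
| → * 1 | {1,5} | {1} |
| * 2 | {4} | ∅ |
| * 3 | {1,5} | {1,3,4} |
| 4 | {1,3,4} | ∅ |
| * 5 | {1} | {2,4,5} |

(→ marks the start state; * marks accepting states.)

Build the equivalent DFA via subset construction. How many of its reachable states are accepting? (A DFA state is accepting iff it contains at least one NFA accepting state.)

5

Start state of the DFA: {1}.
{1} --a--> {1,5}  [new]
{1} --b--> {1}  [seen]
{1,5} --a--> {1,5}  [seen]
{1,5} --b--> {1,2,4,5}  [new]
{1,2,4,5} --a--> {1,3,4,5}  [new]
{1,2,4,5} --b--> {1,2,4,5}  [seen]
{1,3,4,5} --a--> {1,3,4,5}  [seen]
{1,3,4,5} --b--> {1,2,3,4,5}  [new]
{1,2,3,4,5} --a--> {1,3,4,5}  [seen]
{1,2,3,4,5} --b--> {1,2,3,4,5}  [seen]
Reachable DFA states: {1}, {1,5}, {1,2,4,5}, {1,3,4,5}, {1,2,3,4,5}.
Accepting DFA states (contain an NFA accepting state): {1}, {1,5}, {1,2,4,5}, {1,3,4,5}, {1,2,3,4,5}.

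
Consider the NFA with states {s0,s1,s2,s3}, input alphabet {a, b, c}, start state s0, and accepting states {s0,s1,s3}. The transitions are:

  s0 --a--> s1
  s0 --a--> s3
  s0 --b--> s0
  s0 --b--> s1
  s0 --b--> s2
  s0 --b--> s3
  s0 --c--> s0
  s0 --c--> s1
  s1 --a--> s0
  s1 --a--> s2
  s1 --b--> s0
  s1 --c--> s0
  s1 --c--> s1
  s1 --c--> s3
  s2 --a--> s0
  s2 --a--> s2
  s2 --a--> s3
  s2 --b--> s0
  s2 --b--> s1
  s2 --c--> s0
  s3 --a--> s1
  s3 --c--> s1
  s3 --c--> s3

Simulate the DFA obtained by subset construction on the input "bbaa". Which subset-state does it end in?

{s0,s1,s2,s3}

Start: {s0}.
δ(s0,b) = {s0,s1,s2,s3}.
Union: {s0,s1,s2,s3}.
After b: {s0,s1,s2,s3}.
δ(s0,b) = {s0,s1,s2,s3}; δ(s1,b) = {s0}; δ(s2,b) = {s0,s1}; δ(s3,b) = ∅.
Union: {s0,s1,s2,s3}.
After b: {s0,s1,s2,s3}.
δ(s0,a) = {s1,s3}; δ(s1,a) = {s0,s2}; δ(s2,a) = {s0,s2,s3}; δ(s3,a) = {s1}.
Union: {s0,s1,s2,s3}.
After a: {s0,s1,s2,s3}.
δ(s0,a) = {s1,s3}; δ(s1,a) = {s0,s2}; δ(s2,a) = {s0,s2,s3}; δ(s3,a) = {s1}.
Union: {s0,s1,s2,s3}.
After a: {s0,s1,s2,s3}.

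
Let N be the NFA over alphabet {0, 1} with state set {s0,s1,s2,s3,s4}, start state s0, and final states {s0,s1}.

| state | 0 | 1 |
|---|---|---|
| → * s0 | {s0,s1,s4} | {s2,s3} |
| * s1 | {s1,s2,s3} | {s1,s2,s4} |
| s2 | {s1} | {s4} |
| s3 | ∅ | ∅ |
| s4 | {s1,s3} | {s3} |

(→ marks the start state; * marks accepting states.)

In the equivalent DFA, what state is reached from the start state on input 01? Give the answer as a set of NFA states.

{s1,s2,s3,s4}

Start: {s0}.
δ(s0,0) = {s0,s1,s4}.
Union: {s0,s1,s4}.
After 0: {s0,s1,s4}.
δ(s0,1) = {s2,s3}; δ(s1,1) = {s1,s2,s4}; δ(s4,1) = {s3}.
Union: {s1,s2,s3,s4}.
After 1: {s1,s2,s3,s4}.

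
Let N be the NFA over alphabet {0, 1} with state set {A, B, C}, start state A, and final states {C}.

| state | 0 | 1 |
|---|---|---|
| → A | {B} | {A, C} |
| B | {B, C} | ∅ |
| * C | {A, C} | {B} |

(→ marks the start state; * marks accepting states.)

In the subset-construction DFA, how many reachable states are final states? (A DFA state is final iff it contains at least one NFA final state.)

Start state of the DFA: {A}.
{A} --0--> {B}  [new]
{A} --1--> {A, C}  [new]
{B} --0--> {B, C}  [new]
{B} --1--> ∅  [new]
{A, C} --0--> {A, B, C}  [new]
{A, C} --1--> {A, B, C}  [seen]
{B, C} --0--> {A, B, C}  [seen]
{B, C} --1--> {B}  [seen]
∅ --0--> ∅  [seen]
∅ --1--> ∅  [seen]
{A, B, C} --0--> {A, B, C}  [seen]
{A, B, C} --1--> {A, B, C}  [seen]
Reachable DFA states: {A}, {B}, {A, C}, {B, C}, ∅, {A, B, C}.
Accepting DFA states (contain an NFA accepting state): {A, C}, {B, C}, {A, B, C}.

3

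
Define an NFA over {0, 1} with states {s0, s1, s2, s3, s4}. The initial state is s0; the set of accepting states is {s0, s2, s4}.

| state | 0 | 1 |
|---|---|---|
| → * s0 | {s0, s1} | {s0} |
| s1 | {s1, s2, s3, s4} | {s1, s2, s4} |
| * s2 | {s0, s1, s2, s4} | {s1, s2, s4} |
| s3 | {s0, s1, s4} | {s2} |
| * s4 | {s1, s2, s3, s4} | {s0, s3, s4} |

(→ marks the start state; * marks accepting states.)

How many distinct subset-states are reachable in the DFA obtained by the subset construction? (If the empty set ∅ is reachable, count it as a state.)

Start state of the DFA: {s0}.
{s0} --0--> {s0, s1}  [new]
{s0} --1--> {s0}  [seen]
{s0, s1} --0--> {s0, s1, s2, s3, s4}  [new]
{s0, s1} --1--> {s0, s1, s2, s4}  [new]
{s0, s1, s2, s3, s4} --0--> {s0, s1, s2, s3, s4}  [seen]
{s0, s1, s2, s3, s4} --1--> {s0, s1, s2, s3, s4}  [seen]
{s0, s1, s2, s4} --0--> {s0, s1, s2, s3, s4}  [seen]
{s0, s1, s2, s4} --1--> {s0, s1, s2, s3, s4}  [seen]
Reachable DFA states: {s0}, {s0, s1}, {s0, s1, s2, s3, s4}, {s0, s1, s2, s4}.

4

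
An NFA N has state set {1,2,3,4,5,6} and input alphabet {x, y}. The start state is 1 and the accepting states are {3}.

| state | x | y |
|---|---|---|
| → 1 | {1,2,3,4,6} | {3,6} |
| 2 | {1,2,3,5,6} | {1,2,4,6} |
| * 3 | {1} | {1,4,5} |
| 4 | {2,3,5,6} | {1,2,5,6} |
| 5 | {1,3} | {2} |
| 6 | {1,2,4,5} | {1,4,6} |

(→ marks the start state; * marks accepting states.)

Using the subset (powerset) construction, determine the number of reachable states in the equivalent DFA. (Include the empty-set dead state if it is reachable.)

6

Start state of the DFA: {1}.
{1} --x--> {1,2,3,4,6}  [new]
{1} --y--> {3,6}  [new]
{1,2,3,4,6} --x--> {1,2,3,4,5,6}  [new]
{1,2,3,4,6} --y--> {1,2,3,4,5,6}  [seen]
{3,6} --x--> {1,2,4,5}  [new]
{3,6} --y--> {1,4,5,6}  [new]
{1,2,3,4,5,6} --x--> {1,2,3,4,5,6}  [seen]
{1,2,3,4,5,6} --y--> {1,2,3,4,5,6}  [seen]
{1,2,4,5} --x--> {1,2,3,4,5,6}  [seen]
{1,2,4,5} --y--> {1,2,3,4,5,6}  [seen]
{1,4,5,6} --x--> {1,2,3,4,5,6}  [seen]
{1,4,5,6} --y--> {1,2,3,4,5,6}  [seen]
Reachable DFA states: {1}, {1,2,3,4,6}, {3,6}, {1,2,3,4,5,6}, {1,2,4,5}, {1,4,5,6}.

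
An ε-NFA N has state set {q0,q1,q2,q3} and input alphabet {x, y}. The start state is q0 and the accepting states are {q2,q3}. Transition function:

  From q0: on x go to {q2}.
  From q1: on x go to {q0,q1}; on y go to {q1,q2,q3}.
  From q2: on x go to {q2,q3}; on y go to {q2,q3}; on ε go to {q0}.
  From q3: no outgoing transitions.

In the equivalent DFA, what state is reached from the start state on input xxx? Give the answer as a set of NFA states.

Start: {q0}.
δ(q0,x) = {q2}.
Union: {q2}.
ε-closure gives {q0,q2}.
After x: {q0,q2}.
δ(q0,x) = {q2}; δ(q2,x) = {q2,q3}.
Union: {q2,q3}.
ε-closure gives {q0,q2,q3}.
After x: {q0,q2,q3}.
δ(q0,x) = {q2}; δ(q2,x) = {q2,q3}; δ(q3,x) = ∅.
Union: {q2,q3}.
ε-closure gives {q0,q2,q3}.
After x: {q0,q2,q3}.

{q0,q2,q3}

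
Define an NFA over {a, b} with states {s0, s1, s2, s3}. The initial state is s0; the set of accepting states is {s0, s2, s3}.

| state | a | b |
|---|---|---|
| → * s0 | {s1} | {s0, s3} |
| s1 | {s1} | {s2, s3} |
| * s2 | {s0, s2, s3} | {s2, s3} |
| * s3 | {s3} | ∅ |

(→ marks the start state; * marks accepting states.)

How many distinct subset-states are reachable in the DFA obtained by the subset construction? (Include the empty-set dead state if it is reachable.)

7

Start state of the DFA: {s0}.
{s0} --a--> {s1}  [new]
{s0} --b--> {s0, s3}  [new]
{s1} --a--> {s1}  [seen]
{s1} --b--> {s2, s3}  [new]
{s0, s3} --a--> {s1, s3}  [new]
{s0, s3} --b--> {s0, s3}  [seen]
{s2, s3} --a--> {s0, s2, s3}  [new]
{s2, s3} --b--> {s2, s3}  [seen]
{s1, s3} --a--> {s1, s3}  [seen]
{s1, s3} --b--> {s2, s3}  [seen]
{s0, s2, s3} --a--> {s0, s1, s2, s3}  [new]
{s0, s2, s3} --b--> {s0, s2, s3}  [seen]
{s0, s1, s2, s3} --a--> {s0, s1, s2, s3}  [seen]
{s0, s1, s2, s3} --b--> {s0, s2, s3}  [seen]
Reachable DFA states: {s0}, {s1}, {s0, s3}, {s2, s3}, {s1, s3}, {s0, s2, s3}, {s0, s1, s2, s3}.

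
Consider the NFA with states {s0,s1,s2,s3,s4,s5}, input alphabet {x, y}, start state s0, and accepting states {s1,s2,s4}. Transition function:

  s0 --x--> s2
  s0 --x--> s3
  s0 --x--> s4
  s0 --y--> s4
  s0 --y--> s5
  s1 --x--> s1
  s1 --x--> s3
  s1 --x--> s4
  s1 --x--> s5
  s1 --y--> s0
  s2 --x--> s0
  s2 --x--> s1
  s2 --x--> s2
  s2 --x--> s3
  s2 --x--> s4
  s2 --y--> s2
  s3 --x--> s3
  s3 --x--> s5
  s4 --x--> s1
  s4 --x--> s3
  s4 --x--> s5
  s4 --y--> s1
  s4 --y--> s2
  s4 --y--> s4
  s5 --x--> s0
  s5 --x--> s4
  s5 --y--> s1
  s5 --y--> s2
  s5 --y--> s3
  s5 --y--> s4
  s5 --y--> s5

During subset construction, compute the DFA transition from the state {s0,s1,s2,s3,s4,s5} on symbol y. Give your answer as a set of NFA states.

{s0,s1,s2,s3,s4,s5}

δ(s0,y) = {s4,s5}; δ(s1,y) = {s0}; δ(s2,y) = {s2}; δ(s3,y) = ∅; δ(s4,y) = {s1,s2,s4}; δ(s5,y) = {s1,s2,s3,s4,s5}.
Union: {s0,s1,s2,s3,s4,s5}.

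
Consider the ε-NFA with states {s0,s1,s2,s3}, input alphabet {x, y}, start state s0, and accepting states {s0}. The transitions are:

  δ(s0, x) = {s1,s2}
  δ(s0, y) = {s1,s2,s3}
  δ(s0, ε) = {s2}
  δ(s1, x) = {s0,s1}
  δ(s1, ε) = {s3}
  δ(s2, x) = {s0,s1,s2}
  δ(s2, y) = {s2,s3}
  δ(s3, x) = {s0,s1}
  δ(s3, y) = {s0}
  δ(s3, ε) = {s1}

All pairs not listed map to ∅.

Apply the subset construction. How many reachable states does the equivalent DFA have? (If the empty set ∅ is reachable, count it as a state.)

Start state of the DFA: {s0,s2} (ε-closure of the NFA start).
{s0,s2} --x--> {s0,s1,s2,s3}  [new]
{s0,s2} --y--> {s1,s2,s3}  [new]
{s0,s1,s2,s3} --x--> {s0,s1,s2,s3}  [seen]
{s0,s1,s2,s3} --y--> {s0,s1,s2,s3}  [seen]
{s1,s2,s3} --x--> {s0,s1,s2,s3}  [seen]
{s1,s2,s3} --y--> {s0,s1,s2,s3}  [seen]
Reachable DFA states: {s0,s2}, {s0,s1,s2,s3}, {s1,s2,s3}.

3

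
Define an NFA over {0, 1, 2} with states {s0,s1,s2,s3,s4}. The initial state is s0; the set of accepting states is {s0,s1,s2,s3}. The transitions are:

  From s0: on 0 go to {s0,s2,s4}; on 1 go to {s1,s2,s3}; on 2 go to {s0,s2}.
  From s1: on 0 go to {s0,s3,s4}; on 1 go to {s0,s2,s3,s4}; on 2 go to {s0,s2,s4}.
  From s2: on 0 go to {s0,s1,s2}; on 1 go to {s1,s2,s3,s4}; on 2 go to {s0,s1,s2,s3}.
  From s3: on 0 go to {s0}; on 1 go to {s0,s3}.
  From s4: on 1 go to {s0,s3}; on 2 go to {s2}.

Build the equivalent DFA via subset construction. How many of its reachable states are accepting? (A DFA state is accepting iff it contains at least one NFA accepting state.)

Start state of the DFA: {s0}.
{s0} --0--> {s0,s2,s4}  [new]
{s0} --1--> {s1,s2,s3}  [new]
{s0} --2--> {s0,s2}  [new]
{s0,s2,s4} --0--> {s0,s1,s2,s4}  [new]
{s0,s2,s4} --1--> {s0,s1,s2,s3,s4}  [new]
{s0,s2,s4} --2--> {s0,s1,s2,s3}  [new]
{s1,s2,s3} --0--> {s0,s1,s2,s3,s4}  [seen]
{s1,s2,s3} --1--> {s0,s1,s2,s3,s4}  [seen]
{s1,s2,s3} --2--> {s0,s1,s2,s3,s4}  [seen]
{s0,s2} --0--> {s0,s1,s2,s4}  [seen]
{s0,s2} --1--> {s1,s2,s3,s4}  [new]
{s0,s2} --2--> {s0,s1,s2,s3}  [seen]
{s0,s1,s2,s4} --0--> {s0,s1,s2,s3,s4}  [seen]
{s0,s1,s2,s4} --1--> {s0,s1,s2,s3,s4}  [seen]
{s0,s1,s2,s4} --2--> {s0,s1,s2,s3,s4}  [seen]
{s0,s1,s2,s3,s4} --0--> {s0,s1,s2,s3,s4}  [seen]
{s0,s1,s2,s3,s4} --1--> {s0,s1,s2,s3,s4}  [seen]
{s0,s1,s2,s3,s4} --2--> {s0,s1,s2,s3,s4}  [seen]
{s0,s1,s2,s3} --0--> {s0,s1,s2,s3,s4}  [seen]
{s0,s1,s2,s3} --1--> {s0,s1,s2,s3,s4}  [seen]
{s0,s1,s2,s3} --2--> {s0,s1,s2,s3,s4}  [seen]
{s1,s2,s3,s4} --0--> {s0,s1,s2,s3,s4}  [seen]
{s1,s2,s3,s4} --1--> {s0,s1,s2,s3,s4}  [seen]
{s1,s2,s3,s4} --2--> {s0,s1,s2,s3,s4}  [seen]
Reachable DFA states: {s0}, {s0,s2,s4}, {s1,s2,s3}, {s0,s2}, {s0,s1,s2,s4}, {s0,s1,s2,s3,s4}, {s0,s1,s2,s3}, {s1,s2,s3,s4}.
Accepting DFA states (contain an NFA accepting state): {s0}, {s0,s2,s4}, {s1,s2,s3}, {s0,s2}, {s0,s1,s2,s4}, {s0,s1,s2,s3,s4}, {s0,s1,s2,s3}, {s1,s2,s3,s4}.

8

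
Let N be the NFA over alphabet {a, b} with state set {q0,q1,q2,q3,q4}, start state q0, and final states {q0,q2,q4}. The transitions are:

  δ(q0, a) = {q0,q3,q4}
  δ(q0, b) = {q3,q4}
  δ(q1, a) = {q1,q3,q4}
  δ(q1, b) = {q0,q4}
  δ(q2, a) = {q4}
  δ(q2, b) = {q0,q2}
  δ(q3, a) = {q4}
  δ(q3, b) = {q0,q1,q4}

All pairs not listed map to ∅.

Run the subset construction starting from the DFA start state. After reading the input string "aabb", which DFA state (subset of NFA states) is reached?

Start: {q0}.
δ(q0,a) = {q0,q3,q4}.
Union: {q0,q3,q4}.
After a: {q0,q3,q4}.
δ(q0,a) = {q0,q3,q4}; δ(q3,a) = {q4}; δ(q4,a) = ∅.
Union: {q0,q3,q4}.
After a: {q0,q3,q4}.
δ(q0,b) = {q3,q4}; δ(q3,b) = {q0,q1,q4}; δ(q4,b) = ∅.
Union: {q0,q1,q3,q4}.
After b: {q0,q1,q3,q4}.
δ(q0,b) = {q3,q4}; δ(q1,b) = {q0,q4}; δ(q3,b) = {q0,q1,q4}; δ(q4,b) = ∅.
Union: {q0,q1,q3,q4}.
After b: {q0,q1,q3,q4}.

{q0,q1,q3,q4}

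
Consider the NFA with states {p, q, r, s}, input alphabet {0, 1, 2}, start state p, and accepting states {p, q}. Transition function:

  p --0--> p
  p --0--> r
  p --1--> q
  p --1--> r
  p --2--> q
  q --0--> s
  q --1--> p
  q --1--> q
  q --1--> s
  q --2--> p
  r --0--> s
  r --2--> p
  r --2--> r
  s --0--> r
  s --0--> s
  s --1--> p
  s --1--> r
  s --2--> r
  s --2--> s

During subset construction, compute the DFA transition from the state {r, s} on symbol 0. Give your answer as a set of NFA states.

{r, s}

δ(r,0) = {s}; δ(s,0) = {r, s}.
Union: {r, s}.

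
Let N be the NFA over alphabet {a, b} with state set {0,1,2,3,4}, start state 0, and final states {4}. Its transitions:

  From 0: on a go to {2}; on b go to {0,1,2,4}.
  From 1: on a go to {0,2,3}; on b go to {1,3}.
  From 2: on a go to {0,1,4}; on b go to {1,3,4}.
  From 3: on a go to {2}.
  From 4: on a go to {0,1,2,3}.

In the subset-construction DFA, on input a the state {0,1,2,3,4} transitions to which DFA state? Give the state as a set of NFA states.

{0,1,2,3,4}

δ(0,a) = {2}; δ(1,a) = {0,2,3}; δ(2,a) = {0,1,4}; δ(3,a) = {2}; δ(4,a) = {0,1,2,3}.
Union: {0,1,2,3,4}.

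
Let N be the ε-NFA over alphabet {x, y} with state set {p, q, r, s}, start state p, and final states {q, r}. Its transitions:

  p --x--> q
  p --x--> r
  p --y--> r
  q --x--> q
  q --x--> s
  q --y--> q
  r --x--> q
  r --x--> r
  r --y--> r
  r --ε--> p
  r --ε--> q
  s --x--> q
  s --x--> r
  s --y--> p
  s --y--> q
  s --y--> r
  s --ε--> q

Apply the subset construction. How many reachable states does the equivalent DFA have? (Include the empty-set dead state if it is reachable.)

Start state of the DFA: {p} (ε-closure of the NFA start).
{p} --x--> {p, q, r}  [new]
{p} --y--> {p, q, r}  [seen]
{p, q, r} --x--> {p, q, r, s}  [new]
{p, q, r} --y--> {p, q, r}  [seen]
{p, q, r, s} --x--> {p, q, r, s}  [seen]
{p, q, r, s} --y--> {p, q, r}  [seen]
Reachable DFA states: {p}, {p, q, r}, {p, q, r, s}.

3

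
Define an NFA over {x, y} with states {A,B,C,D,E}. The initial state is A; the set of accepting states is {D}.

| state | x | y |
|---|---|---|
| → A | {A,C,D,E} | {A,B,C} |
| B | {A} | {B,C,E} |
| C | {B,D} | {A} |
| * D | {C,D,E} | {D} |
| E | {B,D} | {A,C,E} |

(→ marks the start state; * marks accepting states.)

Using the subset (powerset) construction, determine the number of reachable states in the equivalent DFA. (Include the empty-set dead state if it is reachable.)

5

Start state of the DFA: {A}.
{A} --x--> {A,C,D,E}  [new]
{A} --y--> {A,B,C}  [new]
{A,C,D,E} --x--> {A,B,C,D,E}  [new]
{A,C,D,E} --y--> {A,B,C,D,E}  [seen]
{A,B,C} --x--> {A,B,C,D,E}  [seen]
{A,B,C} --y--> {A,B,C,E}  [new]
{A,B,C,D,E} --x--> {A,B,C,D,E}  [seen]
{A,B,C,D,E} --y--> {A,B,C,D,E}  [seen]
{A,B,C,E} --x--> {A,B,C,D,E}  [seen]
{A,B,C,E} --y--> {A,B,C,E}  [seen]
Reachable DFA states: {A}, {A,C,D,E}, {A,B,C}, {A,B,C,D,E}, {A,B,C,E}.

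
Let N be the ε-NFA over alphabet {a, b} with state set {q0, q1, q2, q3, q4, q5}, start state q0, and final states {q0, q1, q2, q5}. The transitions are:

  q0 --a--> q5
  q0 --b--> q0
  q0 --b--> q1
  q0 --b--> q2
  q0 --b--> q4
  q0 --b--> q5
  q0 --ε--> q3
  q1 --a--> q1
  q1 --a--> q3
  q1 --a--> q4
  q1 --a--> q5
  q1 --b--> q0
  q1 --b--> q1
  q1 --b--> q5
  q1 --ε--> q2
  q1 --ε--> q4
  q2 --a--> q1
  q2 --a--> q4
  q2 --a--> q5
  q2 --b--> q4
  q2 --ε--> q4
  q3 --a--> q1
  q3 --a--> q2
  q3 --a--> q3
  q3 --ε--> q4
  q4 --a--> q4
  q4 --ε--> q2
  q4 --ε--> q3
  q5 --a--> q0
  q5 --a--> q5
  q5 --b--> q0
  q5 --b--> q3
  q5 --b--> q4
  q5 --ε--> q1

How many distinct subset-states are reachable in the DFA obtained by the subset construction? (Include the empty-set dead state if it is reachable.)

Start state of the DFA: {q0, q2, q3, q4} (ε-closure of the NFA start).
{q0, q2, q3, q4} --a--> {q1, q2, q3, q4, q5}  [new]
{q0, q2, q3, q4} --b--> {q0, q1, q2, q3, q4, q5}  [new]
{q1, q2, q3, q4, q5} --a--> {q0, q1, q2, q3, q4, q5}  [seen]
{q1, q2, q3, q4, q5} --b--> {q0, q1, q2, q3, q4, q5}  [seen]
{q0, q1, q2, q3, q4, q5} --a--> {q0, q1, q2, q3, q4, q5}  [seen]
{q0, q1, q2, q3, q4, q5} --b--> {q0, q1, q2, q3, q4, q5}  [seen]
Reachable DFA states: {q0, q2, q3, q4}, {q1, q2, q3, q4, q5}, {q0, q1, q2, q3, q4, q5}.

3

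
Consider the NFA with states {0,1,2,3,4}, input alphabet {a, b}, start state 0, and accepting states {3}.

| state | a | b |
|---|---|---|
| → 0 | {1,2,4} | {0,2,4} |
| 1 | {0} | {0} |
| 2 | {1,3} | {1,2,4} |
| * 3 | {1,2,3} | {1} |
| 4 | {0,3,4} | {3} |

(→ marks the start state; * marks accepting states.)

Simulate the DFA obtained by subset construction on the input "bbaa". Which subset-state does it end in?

Start: {0}.
δ(0,b) = {0,2,4}.
Union: {0,2,4}.
After b: {0,2,4}.
δ(0,b) = {0,2,4}; δ(2,b) = {1,2,4}; δ(4,b) = {3}.
Union: {0,1,2,3,4}.
After b: {0,1,2,3,4}.
δ(0,a) = {1,2,4}; δ(1,a) = {0}; δ(2,a) = {1,3}; δ(3,a) = {1,2,3}; δ(4,a) = {0,3,4}.
Union: {0,1,2,3,4}.
After a: {0,1,2,3,4}.
δ(0,a) = {1,2,4}; δ(1,a) = {0}; δ(2,a) = {1,3}; δ(3,a) = {1,2,3}; δ(4,a) = {0,3,4}.
Union: {0,1,2,3,4}.
After a: {0,1,2,3,4}.

{0,1,2,3,4}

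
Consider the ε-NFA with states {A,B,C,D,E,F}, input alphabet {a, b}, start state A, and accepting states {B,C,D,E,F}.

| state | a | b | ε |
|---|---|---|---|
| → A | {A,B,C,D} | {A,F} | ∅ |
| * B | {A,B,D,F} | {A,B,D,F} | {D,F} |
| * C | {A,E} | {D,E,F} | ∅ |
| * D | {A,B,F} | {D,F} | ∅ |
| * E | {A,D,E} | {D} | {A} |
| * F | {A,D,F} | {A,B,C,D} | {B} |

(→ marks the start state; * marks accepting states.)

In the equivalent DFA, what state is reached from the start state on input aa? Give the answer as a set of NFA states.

{A,B,C,D,E,F}

Start: {A}.
δ(A,a) = {A,B,C,D}.
Union: {A,B,C,D}.
ε-closure gives {A,B,C,D,F}.
After a: {A,B,C,D,F}.
δ(A,a) = {A,B,C,D}; δ(B,a) = {A,B,D,F}; δ(C,a) = {A,E}; δ(D,a) = {A,B,F}; δ(F,a) = {A,D,F}.
Union: {A,B,C,D,E,F}.
After a: {A,B,C,D,E,F}.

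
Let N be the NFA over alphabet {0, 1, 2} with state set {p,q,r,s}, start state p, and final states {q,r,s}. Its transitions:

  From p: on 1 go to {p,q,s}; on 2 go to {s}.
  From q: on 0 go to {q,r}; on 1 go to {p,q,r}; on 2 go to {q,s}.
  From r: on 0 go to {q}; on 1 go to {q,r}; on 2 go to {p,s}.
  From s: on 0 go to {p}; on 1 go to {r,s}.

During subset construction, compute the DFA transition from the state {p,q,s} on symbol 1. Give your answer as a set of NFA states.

{p,q,r,s}

δ(p,1) = {p,q,s}; δ(q,1) = {p,q,r}; δ(s,1) = {r,s}.
Union: {p,q,r,s}.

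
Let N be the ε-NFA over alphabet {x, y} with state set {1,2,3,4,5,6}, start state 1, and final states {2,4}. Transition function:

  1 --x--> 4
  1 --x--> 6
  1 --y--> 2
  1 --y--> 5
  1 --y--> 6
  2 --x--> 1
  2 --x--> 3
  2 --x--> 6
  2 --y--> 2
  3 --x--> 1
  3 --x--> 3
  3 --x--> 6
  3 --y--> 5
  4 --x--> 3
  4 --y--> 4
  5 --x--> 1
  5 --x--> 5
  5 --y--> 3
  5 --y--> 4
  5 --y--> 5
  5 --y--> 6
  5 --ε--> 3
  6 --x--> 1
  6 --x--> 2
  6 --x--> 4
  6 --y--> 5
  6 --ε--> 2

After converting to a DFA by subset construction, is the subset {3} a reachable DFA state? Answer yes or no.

Start state of the DFA: {1} (ε-closure of the NFA start).
{1} --x--> {2,4,6}  [new]
{1} --y--> {2,3,5,6}  [new]
{2,4,6} --x--> {1,2,3,4,6}  [new]
{2,4,6} --y--> {2,3,4,5}  [new]
{2,3,5,6} --x--> {1,2,3,4,5,6}  [new]
{2,3,5,6} --y--> {2,3,4,5,6}  [new]
{1,2,3,4,6} --x--> {1,2,3,4,6}  [seen]
{1,2,3,4,6} --y--> {2,3,4,5,6}  [seen]
{2,3,4,5} --x--> {1,2,3,5,6}  [new]
{2,3,4,5} --y--> {2,3,4,5,6}  [seen]
{1,2,3,4,5,6} --x--> {1,2,3,4,5,6}  [seen]
{1,2,3,4,5,6} --y--> {2,3,4,5,6}  [seen]
{2,3,4,5,6} --x--> {1,2,3,4,5,6}  [seen]
{2,3,4,5,6} --y--> {2,3,4,5,6}  [seen]
{1,2,3,5,6} --x--> {1,2,3,4,5,6}  [seen]
{1,2,3,5,6} --y--> {2,3,4,5,6}  [seen]
Reachable DFA states: {1}, {2,4,6}, {2,3,5,6}, {1,2,3,4,6}, {2,3,4,5}, {1,2,3,4,5,6}, {2,3,4,5,6}, {1,2,3,5,6}.
{3} is not among them.

no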